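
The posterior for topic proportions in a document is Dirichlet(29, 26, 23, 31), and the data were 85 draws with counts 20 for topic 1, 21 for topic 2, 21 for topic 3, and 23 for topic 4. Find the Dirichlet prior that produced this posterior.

For a Dirichlet(α) prior with multinomial counts c, the posterior is Dirichlet(α + c) componentwise.
Subtract each count from the matching posterior parameter: 29−20=9, 26−21=5, 23−21=2, 31−23=8.

Dirichlet(9, 5, 2, 8)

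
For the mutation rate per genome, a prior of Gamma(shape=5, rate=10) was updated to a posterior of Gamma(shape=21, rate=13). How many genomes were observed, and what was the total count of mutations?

Gamma–Poisson conjugacy: posterior shape = α + Σxᵢ, posterior rate = β + n.
Matching: Σxᵢ = 21 − 5 = 16 and n = 13 − 10 = 3.

n = 3 genomes with total 16 mutations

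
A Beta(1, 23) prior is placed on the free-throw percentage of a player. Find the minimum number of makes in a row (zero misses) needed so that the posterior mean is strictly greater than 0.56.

k = 29

After k makes and 0 misses the posterior is Beta(1+k, 23), with mean (1+k)/(1+23+k).
Set (1+k)/(24+k) > 0.56 and solve: k > (0.56·24 − 1)/(1 − 0.56) = 28.273.
The smallest integer exceeding 28.273 is 29, and checking k=29: (30)/(53) = 0.5660 > 0.56.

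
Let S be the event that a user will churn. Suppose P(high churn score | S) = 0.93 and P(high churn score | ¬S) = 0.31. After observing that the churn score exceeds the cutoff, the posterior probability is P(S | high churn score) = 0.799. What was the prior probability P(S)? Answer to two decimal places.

Bayes' rule in odds form gives O(S|E) = O(S)·[P(E|S)/P(E|¬S)], hence O(S) = O(S|E)/LR.
Posterior odds = 0.799/(1−0.799) = 3.9751. LR = 0.93/0.31 = 3.0000.
Prior odds = 3.9751/3.0000 = 1.3250, so P(S) = 1.3250/(1+1.3250) ≈ 0.57.

P(S) = 0.57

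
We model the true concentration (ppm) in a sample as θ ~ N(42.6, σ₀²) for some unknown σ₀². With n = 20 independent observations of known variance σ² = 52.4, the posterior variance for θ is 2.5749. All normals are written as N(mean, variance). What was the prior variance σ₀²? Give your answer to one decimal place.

σ₀² = 149.6

Posterior precision equals prior precision plus data precision: 1/σ_n² = 1/σ₀² + n/σ².
So 1/σ₀² = 1/2.5749 − 20/52.4 = 0.388365 − 0.381679 = 0.006686.
Hence σ₀² = 1/0.006686 ≈ 149.6.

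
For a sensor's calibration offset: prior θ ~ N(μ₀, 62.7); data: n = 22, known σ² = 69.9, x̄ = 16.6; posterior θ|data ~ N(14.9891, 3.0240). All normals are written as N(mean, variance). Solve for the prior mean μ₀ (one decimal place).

μ₀ = -16.8

The posterior mean is a precision-weighted average: μ_n = (τ₀μ₀ + τ_data·x̄)/(τ₀+τ_data), with τ₀=1/σ₀² and τ_data=n/σ².
Here τ₀ = 1/62.7 = 0.015949 and τ_data = 22/69.9 = 0.314735, so τ_n = 0.330684.
Rearranging for μ₀: μ₀ = (μ_n·τ_n − τ_data·x̄)/τ₀ = (14.9891·0.330684 − 0.314735·16.6) / 0.015949 = -0.267945/0.015949 ≈ -16.8.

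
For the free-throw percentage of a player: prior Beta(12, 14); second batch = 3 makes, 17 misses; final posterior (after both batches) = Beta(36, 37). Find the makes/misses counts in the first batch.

21 makes and 6 misses

Because Beta–binomial updating is additive in the counts, the combined data contributed (α_post−α_prior, β_post−β_prior) successes and failures.
Total across both batches: 36−12=24 makes, 37−14=23 misses.
Subtract the second batch: 24−3=21 makes and 23−17=6 misses.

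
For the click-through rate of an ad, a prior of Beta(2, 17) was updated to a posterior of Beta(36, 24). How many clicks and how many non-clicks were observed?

Under Beta–binomial conjugacy the posterior parameters are (α+s, β+f).
Match parameters: s=36−2=34, f=24−17=7.

34 clicks and 7 non-clicks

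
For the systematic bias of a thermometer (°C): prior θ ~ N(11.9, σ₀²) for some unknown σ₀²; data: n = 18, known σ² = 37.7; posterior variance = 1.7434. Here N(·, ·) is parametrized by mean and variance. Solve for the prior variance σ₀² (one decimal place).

σ₀² = 10.4

For the Normal–Normal model with known σ², precisions add: τ_n = τ₀ + n/σ².
So 1/σ₀² = 1/1.7434 − 18/37.7 = 0.573592 − 0.477454 = 0.096138.
Hence σ₀² = 1/0.096138 ≈ 10.4.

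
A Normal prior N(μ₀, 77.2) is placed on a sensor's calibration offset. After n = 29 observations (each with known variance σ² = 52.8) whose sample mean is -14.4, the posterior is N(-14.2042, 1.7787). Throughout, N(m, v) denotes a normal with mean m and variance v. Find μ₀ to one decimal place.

μ₀ = -5.9

The posterior mean is a precision-weighted average: μ_n = (τ₀μ₀ + τ_data·x̄)/(τ₀+τ_data), with τ₀=1/σ₀² and τ_data=n/σ².
Here τ₀ = 1/77.2 = 0.012953 and τ_data = 29/52.8 = 0.549242, so τ_n = 0.562195.
Rearranging for μ₀: μ₀ = (μ_n·τ_n − τ_data·x̄)/τ₀ = (-14.2042·0.562195 − 0.549242·-14.4) / 0.012953 = -0.076445/0.012953 ≈ -5.9.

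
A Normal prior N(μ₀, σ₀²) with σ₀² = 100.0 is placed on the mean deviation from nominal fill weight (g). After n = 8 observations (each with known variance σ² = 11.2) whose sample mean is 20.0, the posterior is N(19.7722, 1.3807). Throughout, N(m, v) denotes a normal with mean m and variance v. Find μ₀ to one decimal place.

μ₀ = 3.5

With known observation variance, the Normal–Normal posterior has precision τ_n = τ₀ + n/σ² and mean μ_n = (τ₀μ₀ + (n/σ²)x̄)/τ_n.
Here τ₀ = 1/100.0 = 0.010000 and τ_data = 8/11.2 = 0.714286, so τ_n = 0.724286.
Rearranging for μ₀: μ₀ = (μ_n·τ_n − τ_data·x̄)/τ₀ = (19.7722·0.724286 − 0.714286·20.0) / 0.010000 = 0.035008/0.010000 ≈ 3.5.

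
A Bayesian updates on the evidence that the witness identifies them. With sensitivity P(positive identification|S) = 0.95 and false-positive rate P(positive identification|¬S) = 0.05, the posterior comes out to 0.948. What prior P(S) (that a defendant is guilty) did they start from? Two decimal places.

Bayes' rule in odds form gives O(S|E) = O(S)·[P(E|S)/P(E|¬S)], hence O(S) = O(S|E)/LR.
Posterior odds = 0.948/(1−0.948) = 18.2308. LR = 0.95/0.05 = 19.0000.
Prior odds = 18.2308/19.0000 = 0.9595, so P(S) = 0.9595/(1+0.9595) ≈ 0.49.

P(S) = 0.49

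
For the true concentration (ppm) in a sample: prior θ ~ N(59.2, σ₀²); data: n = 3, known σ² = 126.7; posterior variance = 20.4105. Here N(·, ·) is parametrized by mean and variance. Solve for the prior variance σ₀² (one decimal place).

Posterior precision equals prior precision plus data precision: 1/σ_n² = 1/σ₀² + n/σ².
So 1/σ₀² = 1/20.4105 − 3/126.7 = 0.048994 − 0.023678 = 0.025316.
Hence σ₀² = 1/0.025316 ≈ 39.5.

σ₀² = 39.5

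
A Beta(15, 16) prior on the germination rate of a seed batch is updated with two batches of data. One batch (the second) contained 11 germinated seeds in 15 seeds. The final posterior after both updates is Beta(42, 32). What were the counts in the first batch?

16 germinated seeds and 12 non-germinating seeds

Because Beta–binomial updating is additive in the counts, the combined data contributed (α_post−α_prior, β_post−β_prior) successes and failures.
Total across both batches: 42−15=27 germinated seeds, 32−16=16 non-germinating seeds.
Subtract the second batch: 27−11=16 germinated seeds and 16−4=12 non-germinating seeds.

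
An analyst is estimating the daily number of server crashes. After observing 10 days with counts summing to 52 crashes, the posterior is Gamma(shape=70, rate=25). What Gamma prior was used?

A Gamma(α, β) prior (rate parametrization) on a Poisson rate with n observations summing to S gives posterior Gamma(α+S, β+n).
So α = 70 − 52 = 18 and β = 25 − 10 = 15.

Gamma(shape=18, rate=15)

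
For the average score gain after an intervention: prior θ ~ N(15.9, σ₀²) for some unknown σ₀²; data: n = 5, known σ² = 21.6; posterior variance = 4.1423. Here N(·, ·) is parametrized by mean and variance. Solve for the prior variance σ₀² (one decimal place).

Posterior precision equals prior precision plus data precision: 1/σ_n² = 1/σ₀² + n/σ².
So 1/σ₀² = 1/4.1423 − 5/21.6 = 0.241412 − 0.231481 = 0.009931.
Hence σ₀² = 1/0.009931 ≈ 100.7.

σ₀² = 100.7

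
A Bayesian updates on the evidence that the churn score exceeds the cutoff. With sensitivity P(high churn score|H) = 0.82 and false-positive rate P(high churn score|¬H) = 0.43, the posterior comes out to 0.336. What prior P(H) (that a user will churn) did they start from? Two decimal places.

In odds form, posterior odds = prior odds × likelihood ratio, so prior odds = posterior odds ÷ LR.
Posterior odds = 0.336/(1−0.336) = 0.5060. LR = 0.82/0.43 = 1.9070.
Prior odds = 0.5060/1.9070 = 0.2653, so P(H) = 0.2653/(1+0.2653) ≈ 0.21.

P(H) = 0.21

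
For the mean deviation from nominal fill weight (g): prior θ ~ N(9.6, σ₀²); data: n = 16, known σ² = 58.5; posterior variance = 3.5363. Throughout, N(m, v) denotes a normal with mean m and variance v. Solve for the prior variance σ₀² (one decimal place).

Posterior precision equals prior precision plus data precision: 1/σ_n² = 1/σ₀² + n/σ².
So 1/σ₀² = 1/3.5363 − 16/58.5 = 0.282781 − 0.273504 = 0.009277.
Hence σ₀² = 1/0.009277 ≈ 107.8.

σ₀² = 107.8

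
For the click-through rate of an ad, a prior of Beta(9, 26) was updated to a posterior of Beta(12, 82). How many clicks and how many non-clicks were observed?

Under Beta–binomial conjugacy the posterior parameters are (α+s, β+f).
So s = 12 − 9 = 3 and f = 82 − 26 = 56.

3 clicks and 56 non-clicks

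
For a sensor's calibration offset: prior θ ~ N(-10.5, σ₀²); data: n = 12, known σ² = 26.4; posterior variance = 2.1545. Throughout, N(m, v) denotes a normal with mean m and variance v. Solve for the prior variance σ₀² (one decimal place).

σ₀² = 104.2

Posterior precision equals prior precision plus data precision: 1/σ_n² = 1/σ₀² + n/σ².
So 1/σ₀² = 1/2.1545 − 12/26.4 = 0.464145 − 0.454545 = 0.009600.
Hence σ₀² = 1/0.009600 ≈ 104.2.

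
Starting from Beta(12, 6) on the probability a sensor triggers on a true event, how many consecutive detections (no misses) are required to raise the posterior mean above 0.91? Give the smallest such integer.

k = 49

After k detections and 0 misses the posterior is Beta(12+k, 6), with mean (12+k)/(12+6+k).
Set (12+k)/(18+k) > 0.91 and solve: k > (0.91·18 − 12)/(1 − 0.91) = 48.667.
The smallest integer exceeding 48.667 is 49, and checking k=49: (61)/(67) = 0.9104 > 0.91.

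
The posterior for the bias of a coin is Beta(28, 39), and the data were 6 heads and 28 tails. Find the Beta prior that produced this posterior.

Under Beta–binomial conjugacy the posterior parameters are (a+s, b+f).
Subtract the data counts: 28−6=22, 39−28=11.

Beta(22, 11)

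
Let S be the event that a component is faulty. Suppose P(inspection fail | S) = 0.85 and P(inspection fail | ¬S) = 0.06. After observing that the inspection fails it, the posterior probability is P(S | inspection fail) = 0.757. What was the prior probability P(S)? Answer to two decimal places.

Bayes' rule in odds form gives O(S|E) = O(S)·[P(E|S)/P(E|¬S)], hence O(S) = O(S|E)/LR.
Posterior odds = 0.757/(1−0.757) = 3.1152. LR = 0.85/0.06 = 14.1667.
Prior odds = 3.1152/14.1667 = 0.2199, so P(S) = 0.2199/(1+0.2199) ≈ 0.18.

P(S) = 0.18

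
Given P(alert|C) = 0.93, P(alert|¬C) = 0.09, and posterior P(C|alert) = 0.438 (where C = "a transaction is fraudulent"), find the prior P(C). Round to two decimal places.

P(C) = 0.07

Bayes' rule in odds form gives O(C|E) = O(C)·[P(E|C)/P(E|¬C)], hence O(C) = O(C|E)/LR.
Posterior odds = 0.438/(1−0.438) = 0.7794. LR = 0.93/0.09 = 10.3333.
Prior odds = 0.7794/10.3333 = 0.0754, so P(C) = 0.0754/(1+0.0754) ≈ 0.07.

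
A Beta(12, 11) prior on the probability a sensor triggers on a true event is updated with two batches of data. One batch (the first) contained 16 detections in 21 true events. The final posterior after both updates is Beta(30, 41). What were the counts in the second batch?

2 detections and 25 misses

Sequential conjugate updates are equivalent to a single update on the pooled data, so total successes = posterior α − prior α and total failures = posterior β − prior β.
Total across both batches: 30−12=18 detections, 41−11=30 misses.
Subtract the first batch: 18−16=2 detections and 30−5=25 misses.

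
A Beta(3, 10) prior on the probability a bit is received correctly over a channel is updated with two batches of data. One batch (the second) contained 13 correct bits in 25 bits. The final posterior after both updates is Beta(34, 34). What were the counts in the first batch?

Sequential conjugate updates are equivalent to a single update on the pooled data, so total successes = posterior α − prior α and total failures = posterior β − prior β.
Total across both batches: 34−3=31 correct bits, 34−10=24 errors.
Subtract the second batch: 31−13=18 correct bits and 24−12=12 errors.

18 correct bits and 12 errors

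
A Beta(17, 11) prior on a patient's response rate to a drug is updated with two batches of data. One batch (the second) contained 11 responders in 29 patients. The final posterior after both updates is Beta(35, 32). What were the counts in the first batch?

7 responders and 3 non-responders

Because Beta–binomial updating is additive in the counts, the combined data contributed (α_post−α_prior, β_post−β_prior) successes and failures.
Total across both batches: 35−17=18 responders, 32−11=21 non-responders.
Subtract the second batch: 18−11=7 responders and 21−18=3 non-responders.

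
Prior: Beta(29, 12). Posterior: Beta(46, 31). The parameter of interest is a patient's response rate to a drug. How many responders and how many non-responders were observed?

17 responders and 19 non-responders

A Beta(a, b) prior with s successes and f failures in binomial data gives a Beta(a+s, b+f) posterior.
So s = 46 − 29 = 17 and f = 31 − 12 = 19.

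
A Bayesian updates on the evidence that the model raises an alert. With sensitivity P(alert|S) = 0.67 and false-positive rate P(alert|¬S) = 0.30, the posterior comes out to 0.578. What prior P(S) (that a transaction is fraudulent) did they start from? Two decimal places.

Bayes' rule in odds form gives O(S|E) = O(S)·[P(E|S)/P(E|¬S)], hence O(S) = O(S|E)/LR.
Posterior odds = 0.578/(1−0.578) = 1.3697. LR = 0.67/0.30 = 2.2333.
Prior odds = 1.3697/2.2333 = 0.6133, so P(S) = 0.6133/(1+0.6133) ≈ 0.38.

P(S) = 0.38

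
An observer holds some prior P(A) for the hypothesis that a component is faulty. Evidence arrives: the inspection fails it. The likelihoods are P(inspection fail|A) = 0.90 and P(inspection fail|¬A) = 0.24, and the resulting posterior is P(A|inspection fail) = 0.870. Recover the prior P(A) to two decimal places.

Bayes' rule in odds form gives O(A|E) = O(A)·[P(E|A)/P(E|¬A)], hence O(A) = O(A|E)/LR.
Posterior odds = 0.870/(1−0.870) = 6.6923. LR = 0.90/0.24 = 3.7500.
Prior odds = 6.6923/3.7500 = 1.7846, so P(A) = 1.7846/(1+1.7846) ≈ 0.64.

P(A) = 0.64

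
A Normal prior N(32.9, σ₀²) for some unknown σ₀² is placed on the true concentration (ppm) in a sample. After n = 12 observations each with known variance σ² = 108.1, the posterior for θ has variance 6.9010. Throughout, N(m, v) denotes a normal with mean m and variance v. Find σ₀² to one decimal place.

For the Normal–Normal model with known σ², precisions add: τ_n = τ₀ + n/σ².
So 1/σ₀² = 1/6.9010 − 12/108.1 = 0.144907 − 0.111008 = 0.033899.
Hence σ₀² = 1/0.033899 ≈ 29.5.

σ₀² = 29.5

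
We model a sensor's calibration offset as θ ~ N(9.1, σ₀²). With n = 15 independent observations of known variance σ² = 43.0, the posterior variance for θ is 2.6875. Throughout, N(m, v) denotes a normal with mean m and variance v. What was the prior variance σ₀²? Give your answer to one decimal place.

σ₀² = 43.0

Posterior precision equals prior precision plus data precision: 1/σ_n² = 1/σ₀² + n/σ².
So 1/σ₀² = 1/2.6875 − 15/43.0 = 0.372093 − 0.348837 = 0.023256.
Hence σ₀² = 1/0.023256 ≈ 43.0.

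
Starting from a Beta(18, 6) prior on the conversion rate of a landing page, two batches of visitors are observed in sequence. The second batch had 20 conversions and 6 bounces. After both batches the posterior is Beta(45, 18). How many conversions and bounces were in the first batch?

Sequential conjugate updates are equivalent to a single update on the pooled data, so total successes = posterior α − prior α and total failures = posterior β − prior β.
Total across both batches: 45−18=27 conversions, 18−6=12 bounces.
Subtract the second batch: 27−20=7 conversions and 12−6=6 bounces.

7 conversions and 6 bounces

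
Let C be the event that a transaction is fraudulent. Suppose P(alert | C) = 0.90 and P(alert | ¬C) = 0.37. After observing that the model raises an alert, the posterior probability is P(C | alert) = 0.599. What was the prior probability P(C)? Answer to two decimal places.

P(C) = 0.38

In odds form, posterior odds = prior odds × likelihood ratio, so prior odds = posterior odds ÷ LR.
Posterior odds = 0.599/(1−0.599) = 1.4938. LR = 0.90/0.37 = 2.4324.
Prior odds = 1.4938/2.4324 = 0.6141, so P(C) = 0.6141/(1+0.6141) ≈ 0.38.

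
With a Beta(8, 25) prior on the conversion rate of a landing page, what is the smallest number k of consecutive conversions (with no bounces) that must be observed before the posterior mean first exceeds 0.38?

After k conversions and 0 bounces the posterior is Beta(8+k, 25), with mean (8+k)/(8+25+k).
Set (8+k)/(33+k) > 0.38 and solve: k > (0.38·33 − 8)/(1 − 0.38) = 7.323.
The smallest integer exceeding 7.323 is 8.

k = 8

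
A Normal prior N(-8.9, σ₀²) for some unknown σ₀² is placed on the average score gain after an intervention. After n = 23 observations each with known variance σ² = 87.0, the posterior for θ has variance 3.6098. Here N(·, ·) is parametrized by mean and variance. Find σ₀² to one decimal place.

For the Normal–Normal model with known σ², precisions add: τ_n = τ₀ + n/σ².
So 1/σ₀² = 1/3.6098 − 23/87.0 = 0.277024 − 0.264368 = 0.012656.
Hence σ₀² = 1/0.012656 ≈ 79.0.

σ₀² = 79.0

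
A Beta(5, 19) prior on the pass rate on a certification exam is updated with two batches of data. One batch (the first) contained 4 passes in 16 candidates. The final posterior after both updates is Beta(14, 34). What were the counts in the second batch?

5 passes and 3 failures

Sequential conjugate updates are equivalent to a single update on the pooled data, so total successes = posterior α − prior α and total failures = posterior β − prior β.
Total across both batches: 14−5=9 passes, 34−19=15 failures.
Subtract the first batch: 9−4=5 passes and 15−12=3 failures.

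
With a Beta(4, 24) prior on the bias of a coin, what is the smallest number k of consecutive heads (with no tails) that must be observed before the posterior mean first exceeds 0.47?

After k heads and 0 tails the posterior is Beta(4+k, 24), with mean (4+k)/(4+24+k).
Set (4+k)/(28+k) > 0.47 and solve: k > (0.47·28 − 4)/(1 − 0.47) = 17.283.
The smallest integer exceeding 17.283 is 18.

k = 18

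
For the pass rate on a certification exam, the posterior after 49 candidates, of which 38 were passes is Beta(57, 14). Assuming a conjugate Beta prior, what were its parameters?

Beta(19, 3)

Under Beta–binomial conjugacy the posterior parameters are (a+s, b+f).
Subtract the data counts: 57−38=19, 14−11=3.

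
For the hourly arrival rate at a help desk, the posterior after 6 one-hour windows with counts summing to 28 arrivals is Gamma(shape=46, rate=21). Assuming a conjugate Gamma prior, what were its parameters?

Gamma(shape=18, rate=15)

A Gamma(α, β) prior (rate parametrization) on a Poisson rate with n observations summing to S gives posterior Gamma(α+S, β+n).
So α = 46 − 28 = 18 and β = 21 − 6 = 15.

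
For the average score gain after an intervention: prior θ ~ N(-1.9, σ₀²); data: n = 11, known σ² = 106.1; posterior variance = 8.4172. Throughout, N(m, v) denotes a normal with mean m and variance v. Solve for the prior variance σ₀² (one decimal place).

For the Normal–Normal model with known σ², precisions add: τ_n = τ₀ + n/σ².
So 1/σ₀² = 1/8.4172 − 11/106.1 = 0.118804 − 0.103676 = 0.015128.
Hence σ₀² = 1/0.015128 ≈ 66.1.

σ₀² = 66.1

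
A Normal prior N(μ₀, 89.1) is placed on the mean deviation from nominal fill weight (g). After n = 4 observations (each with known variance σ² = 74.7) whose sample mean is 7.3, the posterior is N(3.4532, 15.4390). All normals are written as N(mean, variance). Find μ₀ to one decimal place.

With known observation variance, the Normal–Normal posterior has precision τ_n = τ₀ + n/σ² and mean μ_n = (τ₀μ₀ + (n/σ²)x̄)/τ_n.
Here τ₀ = 1/89.1 = 0.011223 and τ_data = 4/74.7 = 0.053548, so τ_n = 0.064771.
Rearranging for μ₀: μ₀ = (μ_n·τ_n − τ_data·x̄)/τ₀ = (3.4532·0.064771 − 0.053548·7.3) / 0.011223 = -0.167233/0.011223 ≈ -14.9.

μ₀ = -14.9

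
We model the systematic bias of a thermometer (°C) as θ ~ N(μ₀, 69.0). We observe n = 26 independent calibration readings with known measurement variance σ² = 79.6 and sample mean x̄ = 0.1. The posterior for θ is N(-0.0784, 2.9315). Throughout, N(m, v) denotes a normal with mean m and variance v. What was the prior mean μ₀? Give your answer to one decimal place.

With known observation variance, the Normal–Normal posterior has precision τ_n = τ₀ + n/σ² and mean μ_n = (τ₀μ₀ + (n/σ²)x̄)/τ_n.
Here τ₀ = 1/69.0 = 0.014493 and τ_data = 26/79.6 = 0.326633, so τ_n = 0.341126.
Rearranging for μ₀: μ₀ = (μ_n·τ_n − τ_data·x̄)/τ₀ = (-0.0784·0.341126 − 0.326633·0.1) / 0.014493 = -0.059408/0.014493 ≈ -4.1.

μ₀ = -4.1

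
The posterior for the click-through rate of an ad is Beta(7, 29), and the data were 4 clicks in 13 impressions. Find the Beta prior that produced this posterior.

Beta is conjugate to the binomial likelihood: posterior = Beta(a+s, b+f).
So a = 7 − 4 = 3 and b = 29 − 9 = 20.

Beta(3, 20)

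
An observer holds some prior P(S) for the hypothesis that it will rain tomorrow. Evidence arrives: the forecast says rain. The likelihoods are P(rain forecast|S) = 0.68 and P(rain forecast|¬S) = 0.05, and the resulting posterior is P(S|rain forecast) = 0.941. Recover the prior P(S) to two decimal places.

In odds form, posterior odds = prior odds × likelihood ratio, so prior odds = posterior odds ÷ LR.
Posterior odds = 0.941/(1−0.941) = 15.9492. LR = 0.68/0.05 = 13.6000.
Prior odds = 15.9492/13.6000 = 1.1727, so P(S) = 1.1727/(1+1.1727) ≈ 0.54.

P(S) = 0.54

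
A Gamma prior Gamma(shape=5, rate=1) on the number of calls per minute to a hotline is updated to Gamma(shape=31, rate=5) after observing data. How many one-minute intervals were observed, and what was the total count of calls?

n = 4 one-minute intervals with total 26 calls

A Gamma(α, β) prior (rate parametrization) on a Poisson rate with n observations summing to S gives posterior Gamma(α+S, β+n).
Matching: Σxᵢ = 31 − 5 = 26 and n = 5 − 1 = 4.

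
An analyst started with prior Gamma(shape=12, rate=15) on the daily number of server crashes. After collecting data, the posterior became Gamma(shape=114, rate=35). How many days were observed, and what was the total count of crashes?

n = 20 days with total 102 crashes

A Gamma(α, β) prior (rate parametrization) on a Poisson rate with n observations summing to S gives posterior Gamma(α+S, β+n).
Matching: Σxᵢ = 114 − 12 = 102 and n = 35 − 15 = 20.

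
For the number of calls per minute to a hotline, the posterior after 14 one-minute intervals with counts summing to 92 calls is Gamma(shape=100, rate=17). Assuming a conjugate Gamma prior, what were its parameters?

A Gamma(α, β) prior (rate parametrization) on a Poisson rate with n observations summing to S gives posterior Gamma(α+S, β+n).
So α = 100 − 92 = 8 and β = 17 − 14 = 3.

Gamma(shape=8, rate=3)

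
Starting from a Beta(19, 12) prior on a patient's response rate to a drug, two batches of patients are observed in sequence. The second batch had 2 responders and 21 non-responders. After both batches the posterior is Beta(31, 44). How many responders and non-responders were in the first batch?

Because Beta–binomial updating is additive in the counts, the combined data contributed (α_post−α_prior, β_post−β_prior) successes and failures.
Total across both batches: 31−19=12 responders, 44−12=32 non-responders.
Subtract the second batch: 12−2=10 responders and 32−21=11 non-responders.

10 responders and 11 non-responders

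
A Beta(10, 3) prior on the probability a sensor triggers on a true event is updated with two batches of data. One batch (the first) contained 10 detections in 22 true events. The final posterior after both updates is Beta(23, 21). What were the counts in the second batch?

Sequential conjugate updates are equivalent to a single update on the pooled data, so total successes = posterior α − prior α and total failures = posterior β − prior β.
Total across both batches: 23−10=13 detections, 21−3=18 misses.
Subtract the first batch: 13−10=3 detections and 18−12=6 misses.

3 detections and 6 misses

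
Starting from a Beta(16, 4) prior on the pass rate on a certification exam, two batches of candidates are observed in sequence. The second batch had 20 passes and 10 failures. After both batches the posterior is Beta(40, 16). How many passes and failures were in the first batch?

Because Beta–binomial updating is additive in the counts, the combined data contributed (α_post−α_prior, β_post−β_prior) successes and failures.
Total across both batches: 40−16=24 passes, 16−4=12 failures.
Subtract the second batch: 24−20=4 passes and 12−10=2 failures.

4 passes and 2 failures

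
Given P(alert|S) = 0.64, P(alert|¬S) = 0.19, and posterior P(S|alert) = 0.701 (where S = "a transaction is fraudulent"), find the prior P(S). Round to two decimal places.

Bayes' rule in odds form gives O(S|E) = O(S)·[P(E|S)/P(E|¬S)], hence O(S) = O(S|E)/LR.
Posterior odds = 0.701/(1−0.701) = 2.3445. LR = 0.64/0.19 = 3.3684.
Prior odds = 2.3445/3.3684 = 0.6960, so P(S) = 0.6960/(1+0.6960) ≈ 0.41.

P(S) = 0.41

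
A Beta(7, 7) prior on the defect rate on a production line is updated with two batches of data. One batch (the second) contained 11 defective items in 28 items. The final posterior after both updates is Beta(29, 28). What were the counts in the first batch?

11 defective items and 4 good items

Because Beta–binomial updating is additive in the counts, the combined data contributed (α_post−α_prior, β_post−β_prior) successes and failures.
Total across both batches: 29−7=22 defective items, 28−7=21 good items.
Subtract the second batch: 22−11=11 defective items and 21−17=4 good items.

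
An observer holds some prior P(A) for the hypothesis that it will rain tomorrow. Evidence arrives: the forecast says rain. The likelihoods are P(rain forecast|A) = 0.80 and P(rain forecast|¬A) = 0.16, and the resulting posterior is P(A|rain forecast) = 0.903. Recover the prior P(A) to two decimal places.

In odds form, posterior odds = prior odds × likelihood ratio, so prior odds = posterior odds ÷ LR.
Posterior odds = 0.903/(1−0.903) = 9.3093. LR = 0.80/0.16 = 5.0000.
Prior odds = 9.3093/5.0000 = 1.8619, so P(A) = 1.8619/(1+1.8619) ≈ 0.65.

P(A) = 0.65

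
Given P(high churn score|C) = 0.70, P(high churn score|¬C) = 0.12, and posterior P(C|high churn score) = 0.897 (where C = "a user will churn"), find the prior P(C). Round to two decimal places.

P(C) = 0.60

Bayes' rule in odds form gives O(C|E) = O(C)·[P(E|C)/P(E|¬C)], hence O(C) = O(C|E)/LR.
Posterior odds = 0.897/(1−0.897) = 8.7087. LR = 0.70/0.12 = 5.8333.
Prior odds = 8.7087/5.8333 = 1.4929, so P(C) = 1.4929/(1+1.4929) ≈ 0.60.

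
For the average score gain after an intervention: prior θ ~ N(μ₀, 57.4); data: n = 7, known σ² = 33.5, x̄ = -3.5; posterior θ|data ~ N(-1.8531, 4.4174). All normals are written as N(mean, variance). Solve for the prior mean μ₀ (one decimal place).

With known observation variance, the Normal–Normal posterior has precision τ_n = τ₀ + n/σ² and mean μ_n = (τ₀μ₀ + (n/σ²)x̄)/τ_n.
Here τ₀ = 1/57.4 = 0.017422 and τ_data = 7/33.5 = 0.208955, so τ_n = 0.226377.
Rearranging for μ₀: μ₀ = (μ_n·τ_n − τ_data·x̄)/τ₀ = (-1.8531·0.226377 − 0.208955·-3.5) / 0.017422 = 0.311843/0.017422 ≈ 17.9.

μ₀ = 17.9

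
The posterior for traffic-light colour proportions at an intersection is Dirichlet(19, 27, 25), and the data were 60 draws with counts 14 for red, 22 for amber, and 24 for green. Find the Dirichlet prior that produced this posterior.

For a Dirichlet(α) prior with multinomial counts c, the posterior is Dirichlet(α + c) componentwise.
Subtract each count from the matching posterior parameter: 19−14=5, 27−22=5, 25−24=1.

Dirichlet(5, 5, 1)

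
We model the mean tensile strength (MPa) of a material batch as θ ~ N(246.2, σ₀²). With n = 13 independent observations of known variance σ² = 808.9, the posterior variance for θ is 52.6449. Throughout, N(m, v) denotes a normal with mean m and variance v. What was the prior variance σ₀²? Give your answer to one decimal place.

σ₀² = 342.0

Posterior precision equals prior precision plus data precision: 1/σ_n² = 1/σ₀² + n/σ².
So 1/σ₀² = 1/52.6449 − 13/808.9 = 0.018995 − 0.016071 = 0.002924.
Hence σ₀² = 1/0.002924 ≈ 342.0.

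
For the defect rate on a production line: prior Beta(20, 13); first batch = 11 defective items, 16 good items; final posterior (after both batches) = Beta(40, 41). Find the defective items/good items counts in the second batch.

9 defective items and 12 good items

Sequential conjugate updates are equivalent to a single update on the pooled data, so total successes = posterior α − prior α and total failures = posterior β − prior β.
Total across both batches: 40−20=20 defective items, 41−13=28 good items.
Subtract the first batch: 20−11=9 defective items and 28−16=12 good items.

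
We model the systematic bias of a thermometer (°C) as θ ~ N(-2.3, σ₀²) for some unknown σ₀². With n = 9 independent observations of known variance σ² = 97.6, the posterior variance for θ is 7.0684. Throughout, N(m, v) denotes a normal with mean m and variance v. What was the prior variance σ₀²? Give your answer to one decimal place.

σ₀² = 20.3

For the Normal–Normal model with known σ², precisions add: τ_n = τ₀ + n/σ².
So 1/σ₀² = 1/7.0684 − 9/97.6 = 0.141475 − 0.092213 = 0.049262.
Hence σ₀² = 1/0.049262 ≈ 20.3.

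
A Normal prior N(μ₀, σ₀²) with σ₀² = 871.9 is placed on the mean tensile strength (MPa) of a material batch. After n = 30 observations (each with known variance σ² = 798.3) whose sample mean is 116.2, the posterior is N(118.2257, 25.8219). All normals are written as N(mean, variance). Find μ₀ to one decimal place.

With known observation variance, the Normal–Normal posterior has precision τ_n = τ₀ + n/σ² and mean μ_n = (τ₀μ₀ + (n/σ²)x̄)/τ_n.
Here τ₀ = 1/871.9 = 0.001147 and τ_data = 30/798.3 = 0.037580, so τ_n = 0.038727.
Rearranging for μ₀: μ₀ = (μ_n·τ_n − τ_data·x̄)/τ₀ = (118.2257·0.038727 − 0.037580·116.2) / 0.001147 = 0.211731/0.001147 ≈ 184.6.

μ₀ = 184.6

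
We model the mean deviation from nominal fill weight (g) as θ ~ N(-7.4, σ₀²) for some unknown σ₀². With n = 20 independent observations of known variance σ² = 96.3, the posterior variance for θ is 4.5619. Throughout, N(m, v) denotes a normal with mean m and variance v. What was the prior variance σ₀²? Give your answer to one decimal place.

σ₀² = 86.8

Posterior precision equals prior precision plus data precision: 1/σ_n² = 1/σ₀² + n/σ².
So 1/σ₀² = 1/4.5619 − 20/96.3 = 0.219207 − 0.207684 = 0.011523.
Hence σ₀² = 1/0.011523 ≈ 86.8.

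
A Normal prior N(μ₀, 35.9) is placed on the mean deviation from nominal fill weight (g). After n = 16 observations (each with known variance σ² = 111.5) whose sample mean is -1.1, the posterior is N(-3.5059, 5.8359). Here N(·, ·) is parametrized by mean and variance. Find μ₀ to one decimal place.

μ₀ = -15.9

The posterior mean is a precision-weighted average: μ_n = (τ₀μ₀ + τ_data·x̄)/(τ₀+τ_data), with τ₀=1/σ₀² and τ_data=n/σ².
Here τ₀ = 1/35.9 = 0.027855 and τ_data = 16/111.5 = 0.143498, so τ_n = 0.171353.
Rearranging for μ₀: μ₀ = (μ_n·τ_n − τ_data·x̄)/τ₀ = (-3.5059·0.171353 − 0.143498·-1.1) / 0.027855 = -0.442899/0.027855 ≈ -15.9.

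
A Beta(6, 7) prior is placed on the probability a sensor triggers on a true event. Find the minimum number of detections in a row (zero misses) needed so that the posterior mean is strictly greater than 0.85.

k = 34

After k detections and 0 misses the posterior is Beta(6+k, 7), with mean (6+k)/(6+7+k).
Set (6+k)/(13+k) > 0.85 and solve: k > (0.85·13 − 6)/(1 − 0.85) = 33.667.
The smallest integer exceeding 33.667 is 34, and checking k=34: (40)/(47) = 0.8511 > 0.85.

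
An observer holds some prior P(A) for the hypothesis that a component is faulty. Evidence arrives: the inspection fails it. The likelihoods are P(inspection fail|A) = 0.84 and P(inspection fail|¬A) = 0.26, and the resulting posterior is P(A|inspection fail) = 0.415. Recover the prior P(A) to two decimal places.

P(A) = 0.18

In odds form, posterior odds = prior odds × likelihood ratio, so prior odds = posterior odds ÷ LR.
Posterior odds = 0.415/(1−0.415) = 0.7094. LR = 0.84/0.26 = 3.2308.
Prior odds = 0.7094/3.2308 = 0.2196, so P(A) = 0.2196/(1+0.2196) ≈ 0.18.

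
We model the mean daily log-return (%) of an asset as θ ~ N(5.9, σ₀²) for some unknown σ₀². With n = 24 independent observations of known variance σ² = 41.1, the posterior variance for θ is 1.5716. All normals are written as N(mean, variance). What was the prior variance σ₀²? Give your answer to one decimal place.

σ₀² = 19.1

Posterior precision equals prior precision plus data precision: 1/σ_n² = 1/σ₀² + n/σ².
So 1/σ₀² = 1/1.5716 − 24/41.1 = 0.636294 − 0.583942 = 0.052352.
Hence σ₀² = 1/0.052352 ≈ 19.1.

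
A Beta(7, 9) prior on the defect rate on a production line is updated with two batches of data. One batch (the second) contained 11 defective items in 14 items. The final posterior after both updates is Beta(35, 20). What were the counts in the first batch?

Because Beta–binomial updating is additive in the counts, the combined data contributed (α_post−α_prior, β_post−β_prior) successes and failures.
Total across both batches: 35−7=28 defective items, 20−9=11 good items.
Subtract the second batch: 28−11=17 defective items and 11−3=8 good items.

17 defective items and 8 good items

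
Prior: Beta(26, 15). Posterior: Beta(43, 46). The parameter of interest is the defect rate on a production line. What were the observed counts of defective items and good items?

A Beta(α, β) prior with s successes and f failures in binomial data gives a Beta(α+s, β+f) posterior.
So s = 43 − 26 = 17 and f = 46 − 15 = 31.

17 defective items and 31 good items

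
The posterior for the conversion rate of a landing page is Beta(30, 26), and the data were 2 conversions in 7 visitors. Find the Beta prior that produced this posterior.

Beta(28, 21)

A Beta(a, b) prior with s successes and f failures in binomial data gives a Beta(a+s, b+f) posterior.
Subtract the data counts: 30−2=28, 26−5=21.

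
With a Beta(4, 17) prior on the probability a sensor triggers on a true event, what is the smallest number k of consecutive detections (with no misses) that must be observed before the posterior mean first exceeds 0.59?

k = 21

After k detections and 0 misses the posterior is Beta(4+k, 17), with mean (4+k)/(4+17+k).
Set (4+k)/(21+k) > 0.59 and solve: k > (0.59·21 − 4)/(1 − 0.59) = 20.463.
The smallest integer exceeding 20.463 is 21, and checking k=21: (25)/(42) = 0.5952 > 0.59.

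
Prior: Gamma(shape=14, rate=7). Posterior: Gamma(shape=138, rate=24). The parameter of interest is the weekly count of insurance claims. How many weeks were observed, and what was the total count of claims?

n = 17 weeks with total 124 claims

Gamma–Poisson conjugacy: posterior shape = α + Σxᵢ, posterior rate = β + n.
Matching: Σxᵢ = 138 − 14 = 124 and n = 24 − 7 = 17.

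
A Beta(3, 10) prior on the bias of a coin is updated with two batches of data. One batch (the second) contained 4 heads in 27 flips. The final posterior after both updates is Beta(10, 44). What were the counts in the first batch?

Because Beta–binomial updating is additive in the counts, the combined data contributed (α_post−α_prior, β_post−β_prior) successes and failures.
Total across both batches: 10−3=7 heads, 44−10=34 tails.
Subtract the second batch: 7−4=3 heads and 34−23=11 tails.

3 heads and 11 tails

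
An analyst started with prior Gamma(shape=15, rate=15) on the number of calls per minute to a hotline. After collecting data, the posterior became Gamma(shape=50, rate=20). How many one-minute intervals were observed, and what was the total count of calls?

n = 5 one-minute intervals with total 35 calls

A Gamma(α, β) prior (rate parametrization) on a Poisson rate with n observations summing to S gives posterior Gamma(α+S, β+n).
Matching: Σxᵢ = 50 − 15 = 35 and n = 20 − 15 = 5.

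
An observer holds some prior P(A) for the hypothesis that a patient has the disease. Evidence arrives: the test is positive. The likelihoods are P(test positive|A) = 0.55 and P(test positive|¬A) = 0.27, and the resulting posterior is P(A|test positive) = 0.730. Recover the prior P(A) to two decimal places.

P(A) = 0.57

In odds form, posterior odds = prior odds × likelihood ratio, so prior odds = posterior odds ÷ LR.
Posterior odds = 0.730/(1−0.730) = 2.7037. LR = 0.55/0.27 = 2.0370.
Prior odds = 2.7037/2.0370 = 1.3273, so P(A) = 1.3273/(1+1.3273) ≈ 0.57.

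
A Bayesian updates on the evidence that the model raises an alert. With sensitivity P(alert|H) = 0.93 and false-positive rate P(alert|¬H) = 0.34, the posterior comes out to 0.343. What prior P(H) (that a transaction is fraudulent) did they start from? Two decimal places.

P(H) = 0.16

In odds form, posterior odds = prior odds × likelihood ratio, so prior odds = posterior odds ÷ LR.
Posterior odds = 0.343/(1−0.343) = 0.5221. LR = 0.93/0.34 = 2.7353.
Prior odds = 0.5221/2.7353 = 0.1909, so P(H) = 0.1909/(1+0.1909) ≈ 0.16.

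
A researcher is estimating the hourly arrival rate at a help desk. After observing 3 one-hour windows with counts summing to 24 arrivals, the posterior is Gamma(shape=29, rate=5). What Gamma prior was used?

Gamma(shape=5, rate=2)

Gamma–Poisson conjugacy: posterior shape = α + Σxᵢ, posterior rate = β + n.
So α = 29 − 24 = 5 and β = 5 − 3 = 2.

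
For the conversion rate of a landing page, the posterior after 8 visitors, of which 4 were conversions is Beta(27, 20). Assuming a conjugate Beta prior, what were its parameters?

Beta(23, 16)

A Beta(α, β) prior with s successes and f failures in binomial data gives a Beta(α+s, β+f) posterior.
So α = 27 − 4 = 23 and β = 20 − 4 = 16.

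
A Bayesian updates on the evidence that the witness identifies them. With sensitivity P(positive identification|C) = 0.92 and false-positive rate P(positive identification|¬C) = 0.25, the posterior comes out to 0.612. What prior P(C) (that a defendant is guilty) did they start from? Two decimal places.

Bayes' rule in odds form gives O(C|E) = O(C)·[P(E|C)/P(E|¬C)], hence O(C) = O(C|E)/LR.
Posterior odds = 0.612/(1−0.612) = 1.5773. LR = 0.92/0.25 = 3.6800.
Prior odds = 1.5773/3.6800 = 0.4286, so P(C) = 0.4286/(1+0.4286) ≈ 0.30.

P(C) = 0.30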